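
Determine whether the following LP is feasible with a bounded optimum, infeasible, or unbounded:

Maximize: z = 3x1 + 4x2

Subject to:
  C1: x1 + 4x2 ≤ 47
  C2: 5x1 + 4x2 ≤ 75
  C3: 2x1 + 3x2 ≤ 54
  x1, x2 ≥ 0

Feasible with a bounded optimal solution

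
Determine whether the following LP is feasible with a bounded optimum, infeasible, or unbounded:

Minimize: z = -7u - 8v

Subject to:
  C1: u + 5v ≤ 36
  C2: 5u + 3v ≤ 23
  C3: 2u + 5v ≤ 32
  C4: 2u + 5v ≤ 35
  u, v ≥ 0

Feasible with a bounded optimal solution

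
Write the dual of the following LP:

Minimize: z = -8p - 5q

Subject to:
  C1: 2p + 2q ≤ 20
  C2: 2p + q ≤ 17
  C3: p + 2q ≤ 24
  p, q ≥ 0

Primal min cᵀx s.t. Ax ≤ b, x ≥ 0  →  Dual max −bᵀy s.t. Aᵀy ≥ −c, y ≥ 0.

Maximize: z = -20y1 - 17y2 - 24y3

Subject to:
  2y1 + 2y2 + y3 ≥ 8
  2y1 + y2 + 2y3 ≥ 5
  y1, y2, y3 ≥ 0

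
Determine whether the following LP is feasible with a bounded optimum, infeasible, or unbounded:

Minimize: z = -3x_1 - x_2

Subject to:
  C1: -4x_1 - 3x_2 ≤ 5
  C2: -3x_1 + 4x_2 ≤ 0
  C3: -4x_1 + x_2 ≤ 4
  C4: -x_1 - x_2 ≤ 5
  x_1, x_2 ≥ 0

Unbounded (objective can decrease without bound)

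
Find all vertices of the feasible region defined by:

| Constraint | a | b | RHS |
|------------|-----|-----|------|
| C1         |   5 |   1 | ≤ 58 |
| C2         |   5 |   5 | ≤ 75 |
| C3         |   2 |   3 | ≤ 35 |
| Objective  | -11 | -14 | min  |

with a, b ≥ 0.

(0, 0), (11.6, 0), (10.75, 4.25), (10, 5), (0, 11.67)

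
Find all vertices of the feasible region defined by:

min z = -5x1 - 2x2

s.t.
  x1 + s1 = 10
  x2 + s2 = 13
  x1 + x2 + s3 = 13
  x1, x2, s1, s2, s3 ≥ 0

(0, 0), (10, 0), (10, 3), (0, 13)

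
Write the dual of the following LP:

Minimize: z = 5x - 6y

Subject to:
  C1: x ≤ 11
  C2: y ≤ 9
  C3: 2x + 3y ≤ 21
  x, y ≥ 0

Primal min cᵀx s.t. Ax ≤ b, x ≥ 0  →  Dual max −bᵀy s.t. Aᵀy ≥ −c, y ≥ 0.

Maximize: z = -11y1 - 9y2 - 21y3

Subject to:
  y1 + 2y3 ≥ -5
  y2 + 3y3 ≥ 6
  y1, y2, y3 ≥ 0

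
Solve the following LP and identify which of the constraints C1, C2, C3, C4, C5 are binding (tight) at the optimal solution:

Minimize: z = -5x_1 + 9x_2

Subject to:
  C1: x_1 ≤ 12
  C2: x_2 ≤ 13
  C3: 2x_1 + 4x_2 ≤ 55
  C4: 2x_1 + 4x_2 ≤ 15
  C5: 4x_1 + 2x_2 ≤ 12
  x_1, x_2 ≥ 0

At x_1 = 3, x_2 = 0, compute slack b - a·x for each constraint:
  C1: 12 − 3 = 9  (slack)
  C2: 13 − 0 = 13  (slack)
  C3: 55 − 6 = 49  (slack)
  C4: 15 − 6 = 9  (slack)
  C5: 12 − 12 = 0  (binding)

Optimal: x_1 = 3, x_2 = 0
Binding: C5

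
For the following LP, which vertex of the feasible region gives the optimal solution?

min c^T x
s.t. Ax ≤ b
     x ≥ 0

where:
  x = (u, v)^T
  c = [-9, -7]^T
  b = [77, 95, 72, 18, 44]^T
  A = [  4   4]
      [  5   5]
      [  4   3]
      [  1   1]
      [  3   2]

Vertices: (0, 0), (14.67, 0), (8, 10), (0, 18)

Evaluate the objective at each vertex of the feasible region:
  z(0, 0) = 0
  z(14.67, 0) = -132
  z(8, 10) = -142  ←
  z(0, 18) = -126
The minimum is at u = 8, v = 10.

(8, 10)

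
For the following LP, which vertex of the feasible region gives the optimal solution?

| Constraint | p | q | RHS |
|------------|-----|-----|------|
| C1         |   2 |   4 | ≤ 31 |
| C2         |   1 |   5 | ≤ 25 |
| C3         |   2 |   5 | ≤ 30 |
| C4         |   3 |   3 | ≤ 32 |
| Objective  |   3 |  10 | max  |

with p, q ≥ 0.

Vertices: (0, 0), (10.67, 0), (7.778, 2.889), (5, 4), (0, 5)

Evaluate the objective at each vertex of the feasible region:
  z(0, 0) = 0
  z(10.67, 0) = 32
  z(7.778, 2.889) = 52.22
  z(5, 4) = 55  ←
  z(0, 5) = 50
The maximum is at p = 5, q = 4.

(5, 4)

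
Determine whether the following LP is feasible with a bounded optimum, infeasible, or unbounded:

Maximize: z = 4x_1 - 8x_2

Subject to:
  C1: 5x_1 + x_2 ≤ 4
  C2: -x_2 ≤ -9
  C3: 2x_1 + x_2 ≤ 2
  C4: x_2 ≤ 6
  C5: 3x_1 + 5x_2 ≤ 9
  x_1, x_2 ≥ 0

Infeasible (no feasible solution exists)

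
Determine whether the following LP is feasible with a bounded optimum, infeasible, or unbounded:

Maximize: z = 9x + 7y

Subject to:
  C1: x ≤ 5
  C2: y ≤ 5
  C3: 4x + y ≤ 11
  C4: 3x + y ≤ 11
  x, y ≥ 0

Feasible with a bounded optimal solution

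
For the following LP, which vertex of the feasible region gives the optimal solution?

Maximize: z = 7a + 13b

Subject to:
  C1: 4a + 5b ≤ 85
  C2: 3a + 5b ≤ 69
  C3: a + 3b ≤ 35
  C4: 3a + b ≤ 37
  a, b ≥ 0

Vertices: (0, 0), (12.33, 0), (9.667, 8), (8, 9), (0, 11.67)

Evaluate the objective at each vertex of the feasible region:
  z(0, 0) = 0
  z(12.33, 0) = 86.33
  z(9.667, 8) = 171.7
  z(8, 9) = 173  ←
  z(0, 11.67) = 151.7
The maximum is at a = 8, b = 9.

(8, 9)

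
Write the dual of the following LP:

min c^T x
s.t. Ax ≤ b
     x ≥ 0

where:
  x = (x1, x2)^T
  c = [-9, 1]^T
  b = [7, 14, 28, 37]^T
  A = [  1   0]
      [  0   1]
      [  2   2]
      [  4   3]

Primal min cᵀx s.t. Ax ≤ b, x ≥ 0  →  Dual max −bᵀy s.t. Aᵀy ≥ −c, y ≥ 0.

Maximize: z = -7y1 - 14y2 - 28y3 - 37y4

Subject to:
  y1 + 2y3 + 4y4 ≥ 9
  y2 + 2y3 + 3y4 ≥ -1
  y1, y2, y3, y4 ≥ 0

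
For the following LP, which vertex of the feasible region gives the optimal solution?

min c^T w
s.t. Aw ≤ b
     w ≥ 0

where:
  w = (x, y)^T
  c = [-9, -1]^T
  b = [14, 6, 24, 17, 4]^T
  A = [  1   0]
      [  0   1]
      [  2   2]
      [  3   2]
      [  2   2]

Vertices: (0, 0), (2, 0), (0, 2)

Evaluate the objective at each vertex of the feasible region:
  z(0, 0) = 0
  z(2, 0) = -18  ←
  z(0, 2) = -2
The minimum is at x = 2, y = 0.

(2, 0)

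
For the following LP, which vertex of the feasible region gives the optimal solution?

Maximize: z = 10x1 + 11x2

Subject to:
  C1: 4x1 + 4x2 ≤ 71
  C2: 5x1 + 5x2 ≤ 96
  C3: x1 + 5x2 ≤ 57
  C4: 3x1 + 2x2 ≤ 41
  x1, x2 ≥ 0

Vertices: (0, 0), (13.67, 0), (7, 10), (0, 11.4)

Evaluate the objective at each vertex of the feasible region:
  z(0, 0) = 0
  z(13.67, 0) = 136.7
  z(7, 10) = 180  ←
  z(0, 11.4) = 125.4
The maximum is at x1 = 7, x2 = 10.

(7, 10)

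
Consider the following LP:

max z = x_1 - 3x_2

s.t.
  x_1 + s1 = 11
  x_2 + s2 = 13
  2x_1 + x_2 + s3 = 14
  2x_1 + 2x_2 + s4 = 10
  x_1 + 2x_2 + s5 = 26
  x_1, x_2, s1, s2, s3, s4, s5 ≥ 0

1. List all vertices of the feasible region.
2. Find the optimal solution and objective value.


1. (0, 0), (5, 0), (0, 5)
2. x_1 = 5, x_2 = 0, z = 5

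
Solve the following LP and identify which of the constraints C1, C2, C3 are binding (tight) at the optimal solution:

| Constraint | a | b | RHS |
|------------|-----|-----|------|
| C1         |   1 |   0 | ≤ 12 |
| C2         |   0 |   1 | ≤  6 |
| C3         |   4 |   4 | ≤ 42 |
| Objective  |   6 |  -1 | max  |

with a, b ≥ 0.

At a = 10.5, b = 0, compute slack b - a·x for each constraint:
  C1: 12 − 10.5 = 1.5  (slack)
  C2: 6 − 0 = 6  (slack)
  C3: 42 − 42 = 0  (binding)

Optimal: a = 10.5, b = 0
Binding: C3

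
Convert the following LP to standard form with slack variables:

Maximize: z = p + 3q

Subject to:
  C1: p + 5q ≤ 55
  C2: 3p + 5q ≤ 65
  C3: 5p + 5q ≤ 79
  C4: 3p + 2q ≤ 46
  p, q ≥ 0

max z = p + 3q

s.t.
  p + 5q + s1 = 55
  3p + 5q + s2 = 65
  5p + 5q + s3 = 79
  3p + 2q + s4 = 46
  p, q, s1, s2, s3, s4 ≥ 0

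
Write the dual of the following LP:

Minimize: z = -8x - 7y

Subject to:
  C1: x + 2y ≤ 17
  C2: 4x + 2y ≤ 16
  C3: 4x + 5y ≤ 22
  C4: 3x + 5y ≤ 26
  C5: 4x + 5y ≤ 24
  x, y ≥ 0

Primal min cᵀx s.t. Ax ≤ b, x ≥ 0  →  Dual max −bᵀy s.t. Aᵀy ≥ −c, y ≥ 0.

Maximize: z = -17y1 - 16y2 - 22y3 - 26y4 - 24y5

Subject to:
  y1 + 4y2 + 4y3 + 3y4 + 4y5 ≥ 8
  2y1 + 2y2 + 5y3 + 5y4 + 5y5 ≥ 7
  y1, y2, y3, y4, y5 ≥ 0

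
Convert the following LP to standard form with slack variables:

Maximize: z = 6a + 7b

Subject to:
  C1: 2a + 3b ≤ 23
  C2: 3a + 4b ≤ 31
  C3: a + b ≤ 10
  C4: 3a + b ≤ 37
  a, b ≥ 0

max z = 6a + 7b

s.t.
  2a + 3b + s1 = 23
  3a + 4b + s2 = 31
  a + b + s3 = 10
  3a + b + s4 = 37
  a, b, s1, s2, s3, s4 ≥ 0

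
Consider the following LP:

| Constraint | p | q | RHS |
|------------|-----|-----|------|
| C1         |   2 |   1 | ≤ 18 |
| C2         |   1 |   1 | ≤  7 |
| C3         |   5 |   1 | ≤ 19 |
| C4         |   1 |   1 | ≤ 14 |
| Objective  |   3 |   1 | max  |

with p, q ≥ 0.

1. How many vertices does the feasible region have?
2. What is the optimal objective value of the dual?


1. 4
2. 13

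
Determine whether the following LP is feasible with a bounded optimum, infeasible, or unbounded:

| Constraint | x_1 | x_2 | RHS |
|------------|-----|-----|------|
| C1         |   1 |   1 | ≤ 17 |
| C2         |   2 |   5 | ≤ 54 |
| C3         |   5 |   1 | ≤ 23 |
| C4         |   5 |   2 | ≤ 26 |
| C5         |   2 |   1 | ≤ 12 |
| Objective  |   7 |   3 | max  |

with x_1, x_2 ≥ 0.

Feasible with a bounded optimal solution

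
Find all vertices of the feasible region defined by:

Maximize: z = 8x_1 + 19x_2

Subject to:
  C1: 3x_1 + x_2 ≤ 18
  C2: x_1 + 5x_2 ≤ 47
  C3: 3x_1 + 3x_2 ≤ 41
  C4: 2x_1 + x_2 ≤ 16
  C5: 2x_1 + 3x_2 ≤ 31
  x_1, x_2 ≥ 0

(0, 0), (6, 0), (3.286, 8.143), (2, 9), (0, 9.4)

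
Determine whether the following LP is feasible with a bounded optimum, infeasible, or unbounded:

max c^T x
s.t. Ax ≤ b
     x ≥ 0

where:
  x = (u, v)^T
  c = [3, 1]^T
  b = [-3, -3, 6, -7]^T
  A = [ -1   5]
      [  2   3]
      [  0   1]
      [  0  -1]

Infeasible (no feasible solution exists)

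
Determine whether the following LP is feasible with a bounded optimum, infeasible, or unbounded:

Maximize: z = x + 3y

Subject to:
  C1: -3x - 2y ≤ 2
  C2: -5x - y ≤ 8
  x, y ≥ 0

Unbounded (objective can increase without bound)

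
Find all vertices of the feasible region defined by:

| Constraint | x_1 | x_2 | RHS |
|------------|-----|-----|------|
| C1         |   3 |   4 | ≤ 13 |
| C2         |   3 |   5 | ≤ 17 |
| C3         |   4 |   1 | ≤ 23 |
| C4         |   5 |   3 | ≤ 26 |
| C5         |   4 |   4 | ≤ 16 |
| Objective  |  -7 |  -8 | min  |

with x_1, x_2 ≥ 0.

(0, 0), (4, 0), (3, 1), (0, 3.25)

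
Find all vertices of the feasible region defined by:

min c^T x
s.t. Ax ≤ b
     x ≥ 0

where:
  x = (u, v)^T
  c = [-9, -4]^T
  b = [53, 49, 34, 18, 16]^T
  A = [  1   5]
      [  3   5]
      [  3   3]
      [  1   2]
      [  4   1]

(0, 0), (4, 0), (2, 8), (0, 9)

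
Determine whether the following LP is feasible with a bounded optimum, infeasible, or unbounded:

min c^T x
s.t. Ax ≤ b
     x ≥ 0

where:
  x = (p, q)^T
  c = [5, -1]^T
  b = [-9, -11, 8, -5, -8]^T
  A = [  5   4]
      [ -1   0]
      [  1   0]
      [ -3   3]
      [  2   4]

Infeasible (no feasible solution exists)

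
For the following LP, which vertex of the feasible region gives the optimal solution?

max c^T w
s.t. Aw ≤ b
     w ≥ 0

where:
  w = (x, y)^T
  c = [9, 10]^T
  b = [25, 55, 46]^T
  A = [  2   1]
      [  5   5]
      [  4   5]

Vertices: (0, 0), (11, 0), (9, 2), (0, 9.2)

Evaluate the objective at each vertex of the feasible region:
  z(0, 0) = 0
  z(11, 0) = 99
  z(9, 2) = 101  ←
  z(0, 9.2) = 92
The maximum is at x = 9, y = 2.

(9, 2)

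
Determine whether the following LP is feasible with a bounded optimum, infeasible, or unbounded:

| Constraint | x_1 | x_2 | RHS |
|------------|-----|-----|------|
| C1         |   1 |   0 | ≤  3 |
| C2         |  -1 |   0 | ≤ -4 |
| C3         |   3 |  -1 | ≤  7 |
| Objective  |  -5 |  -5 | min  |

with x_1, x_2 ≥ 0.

Infeasible (no feasible solution exists)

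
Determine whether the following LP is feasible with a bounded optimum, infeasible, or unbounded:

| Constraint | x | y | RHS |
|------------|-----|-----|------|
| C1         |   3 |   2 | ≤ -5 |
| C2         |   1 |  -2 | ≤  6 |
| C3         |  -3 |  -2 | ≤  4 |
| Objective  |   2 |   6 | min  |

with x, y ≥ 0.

Infeasible (no feasible solution exists)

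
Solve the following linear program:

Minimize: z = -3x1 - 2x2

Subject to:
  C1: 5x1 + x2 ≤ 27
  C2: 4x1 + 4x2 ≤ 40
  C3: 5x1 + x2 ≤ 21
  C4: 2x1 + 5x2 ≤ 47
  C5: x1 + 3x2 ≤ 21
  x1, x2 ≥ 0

Evaluate the objective at each vertex of the feasible region:
  z(0, 0) = 0
  z(4.2, 0) = -12.6
  z(3, 6) = -21  ←
  z(0, 7) = -14
The minimum is at x1 = 3, x2 = 6.

x1 = 3, x2 = 6, z = -21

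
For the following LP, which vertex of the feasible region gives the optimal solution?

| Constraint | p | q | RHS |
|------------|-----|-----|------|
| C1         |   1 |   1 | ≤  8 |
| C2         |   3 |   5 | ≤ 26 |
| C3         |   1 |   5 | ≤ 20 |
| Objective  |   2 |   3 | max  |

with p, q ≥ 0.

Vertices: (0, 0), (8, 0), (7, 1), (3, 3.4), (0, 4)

Evaluate the objective at each vertex of the feasible region:
  z(0, 0) = 0
  z(8, 0) = 16
  z(7, 1) = 17  ←
  z(3, 3.4) = 16.2
  z(0, 4) = 12
The maximum is at p = 7, q = 1.

(7, 1)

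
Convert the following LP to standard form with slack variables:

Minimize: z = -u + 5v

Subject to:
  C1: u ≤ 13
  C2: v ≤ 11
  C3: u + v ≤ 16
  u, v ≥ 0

min z = -u + 5v

s.t.
  u + s1 = 13
  v + s2 = 11
  u + v + s3 = 16
  u, v, s1, s2, s3 ≥ 0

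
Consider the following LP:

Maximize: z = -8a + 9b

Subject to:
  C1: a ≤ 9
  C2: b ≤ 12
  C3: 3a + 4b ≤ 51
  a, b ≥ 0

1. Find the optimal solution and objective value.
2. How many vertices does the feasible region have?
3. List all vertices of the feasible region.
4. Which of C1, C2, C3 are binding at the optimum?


1. a = 0, b = 12, z = 108
2. 5
3. (0, 0), (9, 0), (9, 6), (1, 12), (0, 12)
4. C2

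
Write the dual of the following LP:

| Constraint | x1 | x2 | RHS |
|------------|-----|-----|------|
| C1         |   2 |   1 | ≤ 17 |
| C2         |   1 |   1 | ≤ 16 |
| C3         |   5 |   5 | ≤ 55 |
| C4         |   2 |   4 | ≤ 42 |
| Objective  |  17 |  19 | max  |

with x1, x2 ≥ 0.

Primal max cᵀx s.t. Ax ≤ b, x ≥ 0  →  Dual min bᵀy s.t. Aᵀy ≥ c, y ≥ 0.

Minimize: z = 17y1 + 16y2 + 55y3 + 42y4

Subject to:
  2y1 + y2 + 5y3 + 2y4 ≥ 17
  y1 + y2 + 5y3 + 4y4 ≥ 19
  y1, y2, y3, y4 ≥ 0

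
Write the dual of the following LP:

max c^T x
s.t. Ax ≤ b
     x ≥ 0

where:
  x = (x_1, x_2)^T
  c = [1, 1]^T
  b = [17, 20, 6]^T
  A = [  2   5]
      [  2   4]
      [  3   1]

Primal max cᵀx s.t. Ax ≤ b, x ≥ 0  →  Dual min bᵀy s.t. Aᵀy ≥ c, y ≥ 0.

Minimize: z = 17y1 + 20y2 + 6y3

Subject to:
  2y1 + 2y2 + 3y3 ≥ 1
  5y1 + 4y2 + y3 ≥ 1
  y1, y2, y3 ≥ 0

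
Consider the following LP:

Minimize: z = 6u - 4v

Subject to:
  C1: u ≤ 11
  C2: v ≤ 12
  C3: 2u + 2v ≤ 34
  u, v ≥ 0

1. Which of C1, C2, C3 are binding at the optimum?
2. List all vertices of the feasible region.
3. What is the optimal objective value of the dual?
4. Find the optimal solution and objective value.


1. C2
2. (0, 0), (11, 0), (11, 6), (5, 12), (0, 12)
3. -48
4. u = 0, v = 12, z = -48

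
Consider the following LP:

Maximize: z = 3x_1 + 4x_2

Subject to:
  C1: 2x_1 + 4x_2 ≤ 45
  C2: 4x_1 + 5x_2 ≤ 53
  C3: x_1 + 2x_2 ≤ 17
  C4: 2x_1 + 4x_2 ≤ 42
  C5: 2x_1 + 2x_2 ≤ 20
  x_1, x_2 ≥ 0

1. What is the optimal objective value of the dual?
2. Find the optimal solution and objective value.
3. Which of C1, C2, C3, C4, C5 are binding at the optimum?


1. 37
2. x_1 = 3, x_2 = 7, z = 37
3. C3, C5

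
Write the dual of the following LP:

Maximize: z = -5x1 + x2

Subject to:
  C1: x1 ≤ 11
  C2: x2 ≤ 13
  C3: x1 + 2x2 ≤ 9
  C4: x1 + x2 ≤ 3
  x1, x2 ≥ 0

Primal max cᵀx s.t. Ax ≤ b, x ≥ 0  →  Dual min bᵀy s.t. Aᵀy ≥ c, y ≥ 0.

Minimize: z = 11y1 + 13y2 + 9y3 + 3y4

Subject to:
  y1 + y3 + y4 ≥ -5
  y2 + 2y3 + y4 ≥ 1
  y1, y2, y3, y4 ≥ 0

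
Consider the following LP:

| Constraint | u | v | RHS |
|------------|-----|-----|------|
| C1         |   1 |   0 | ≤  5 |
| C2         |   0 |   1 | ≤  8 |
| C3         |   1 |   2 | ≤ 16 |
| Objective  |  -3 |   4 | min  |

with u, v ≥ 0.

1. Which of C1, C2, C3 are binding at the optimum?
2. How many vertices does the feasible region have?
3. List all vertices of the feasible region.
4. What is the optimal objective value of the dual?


1. C1
2. 4
3. (0, 0), (5, 0), (5, 5.5), (0, 8)
4. -15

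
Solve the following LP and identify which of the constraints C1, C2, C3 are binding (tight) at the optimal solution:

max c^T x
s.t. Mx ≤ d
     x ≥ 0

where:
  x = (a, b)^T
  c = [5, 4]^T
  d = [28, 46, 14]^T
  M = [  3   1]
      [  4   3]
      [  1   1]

At a = 4, b = 10, compute slack b - a·x for each constraint:
  C1: 28 − 22 = 6  (slack)
  C2: 46 − 46 = 0  (binding)
  C3: 14 − 14 = 0  (binding)

Optimal: a = 4, b = 10
Binding: C2, C3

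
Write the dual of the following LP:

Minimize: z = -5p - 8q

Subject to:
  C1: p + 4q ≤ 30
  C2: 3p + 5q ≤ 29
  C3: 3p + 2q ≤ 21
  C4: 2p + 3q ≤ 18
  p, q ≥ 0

Primal min cᵀx s.t. Ax ≤ b, x ≥ 0  →  Dual max −bᵀy s.t. Aᵀy ≥ −c, y ≥ 0.

Maximize: z = -30y1 - 29y2 - 21y3 - 18y4

Subject to:
  y1 + 3y2 + 3y3 + 2y4 ≥ 5
  4y1 + 5y2 + 2y3 + 3y4 ≥ 8
  y1, y2, y3, y4 ≥ 0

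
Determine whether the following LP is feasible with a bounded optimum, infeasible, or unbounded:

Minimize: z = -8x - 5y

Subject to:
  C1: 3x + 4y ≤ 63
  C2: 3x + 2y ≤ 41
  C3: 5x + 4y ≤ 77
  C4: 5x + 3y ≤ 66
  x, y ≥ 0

Feasible with a bounded optimal solution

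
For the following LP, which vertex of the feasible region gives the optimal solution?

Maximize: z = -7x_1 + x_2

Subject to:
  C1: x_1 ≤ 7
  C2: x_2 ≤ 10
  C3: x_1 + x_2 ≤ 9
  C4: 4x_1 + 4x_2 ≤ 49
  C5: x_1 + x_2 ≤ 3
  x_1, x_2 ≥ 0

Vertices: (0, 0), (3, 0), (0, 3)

Evaluate the objective at each vertex of the feasible region:
  z(0, 0) = 0
  z(3, 0) = -21
  z(0, 3) = 3  ←
The maximum is at x_1 = 0, x_2 = 3.

(0, 3)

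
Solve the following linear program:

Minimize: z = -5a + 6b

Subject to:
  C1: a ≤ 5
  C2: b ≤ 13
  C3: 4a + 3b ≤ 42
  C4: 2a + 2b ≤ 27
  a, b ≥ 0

Evaluate the objective at each vertex of the feasible region:
  z(0, 0) = 0
  z(5, 0) = -25  ←
  z(5, 7.333) = 19
  z(1.5, 12) = 64.5
  z(0.5, 13) = 75.5
  z(0, 13) = 78
The minimum is at a = 5, b = 0.

a = 5, b = 0, z = -25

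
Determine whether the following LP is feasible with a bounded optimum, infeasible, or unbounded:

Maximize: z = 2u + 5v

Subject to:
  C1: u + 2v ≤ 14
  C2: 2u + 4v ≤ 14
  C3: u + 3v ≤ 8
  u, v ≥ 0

Feasible with a bounded optimal solution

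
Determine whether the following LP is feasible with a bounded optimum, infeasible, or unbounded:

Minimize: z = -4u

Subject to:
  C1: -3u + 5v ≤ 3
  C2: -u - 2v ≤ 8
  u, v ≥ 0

Unbounded (objective can decrease without bound)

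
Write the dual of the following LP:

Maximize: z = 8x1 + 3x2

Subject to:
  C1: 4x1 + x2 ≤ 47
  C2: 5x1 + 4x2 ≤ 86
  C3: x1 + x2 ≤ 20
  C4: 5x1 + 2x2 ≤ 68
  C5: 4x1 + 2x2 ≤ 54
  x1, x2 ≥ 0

Primal max cᵀx s.t. Ax ≤ b, x ≥ 0  →  Dual min bᵀy s.t. Aᵀy ≥ c, y ≥ 0.

Minimize: z = 47y1 + 86y2 + 20y3 + 68y4 + 54y5

Subject to:
  4y1 + 5y2 + y3 + 5y4 + 4y5 ≥ 8
  y1 + 4y2 + y3 + 2y4 + 2y5 ≥ 3
  y1, y2, y3, y4, y5 ≥ 0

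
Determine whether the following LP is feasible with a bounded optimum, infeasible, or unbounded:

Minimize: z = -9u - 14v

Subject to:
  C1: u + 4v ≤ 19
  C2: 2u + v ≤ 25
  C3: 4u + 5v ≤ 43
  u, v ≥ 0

Feasible with a bounded optimal solution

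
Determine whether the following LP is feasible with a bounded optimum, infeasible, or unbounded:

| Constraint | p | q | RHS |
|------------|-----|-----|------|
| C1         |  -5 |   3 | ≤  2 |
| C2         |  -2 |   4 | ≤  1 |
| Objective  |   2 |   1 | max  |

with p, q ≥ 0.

Unbounded (objective can increase without bound)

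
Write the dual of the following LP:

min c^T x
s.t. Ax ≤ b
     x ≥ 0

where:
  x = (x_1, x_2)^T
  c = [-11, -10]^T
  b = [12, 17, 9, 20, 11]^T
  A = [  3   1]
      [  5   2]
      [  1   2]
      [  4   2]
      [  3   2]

Primal min cᵀx s.t. Ax ≤ b, x ≥ 0  →  Dual max −bᵀy s.t. Aᵀy ≥ −c, y ≥ 0.

Maximize: z = -12y1 - 17y2 - 9y3 - 20y4 - 11y5

Subject to:
  3y1 + 5y2 + y3 + 4y4 + 3y5 ≥ 11
  y1 + 2y2 + 2y3 + 2y4 + 2y5 ≥ 10
  y1, y2, y3, y4, y5 ≥ 0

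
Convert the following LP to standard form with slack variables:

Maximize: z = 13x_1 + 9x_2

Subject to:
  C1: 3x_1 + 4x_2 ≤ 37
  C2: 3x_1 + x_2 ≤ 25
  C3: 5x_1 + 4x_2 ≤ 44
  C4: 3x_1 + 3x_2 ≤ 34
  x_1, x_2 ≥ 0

max z = 13x_1 + 9x_2

s.t.
  3x_1 + 4x_2 + s1 = 37
  3x_1 + x_2 + s2 = 25
  5x_1 + 4x_2 + s3 = 44
  3x_1 + 3x_2 + s4 = 34
  x_1, x_2, s1, s2, s3, s4 ≥ 0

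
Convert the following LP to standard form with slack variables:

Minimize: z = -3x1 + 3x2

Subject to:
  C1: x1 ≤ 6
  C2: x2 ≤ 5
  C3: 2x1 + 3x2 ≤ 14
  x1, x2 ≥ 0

min z = -3x1 + 3x2

s.t.
  x1 + s1 = 6
  x2 + s2 = 5
  2x1 + 3x2 + s3 = 14
  x1, x2, s1, s2, s3 ≥ 0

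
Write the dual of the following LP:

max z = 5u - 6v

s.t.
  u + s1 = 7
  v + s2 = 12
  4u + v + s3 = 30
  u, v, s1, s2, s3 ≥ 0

Primal max cᵀx s.t. Ax ≤ b, x ≥ 0  →  Dual min bᵀy s.t. Aᵀy ≥ c, y ≥ 0.

Minimize: z = 7y1 + 12y2 + 30y3

Subject to:
  y1 + 4y3 ≥ 5
  y2 + y3 ≥ -6
  y1, y2, y3 ≥ 0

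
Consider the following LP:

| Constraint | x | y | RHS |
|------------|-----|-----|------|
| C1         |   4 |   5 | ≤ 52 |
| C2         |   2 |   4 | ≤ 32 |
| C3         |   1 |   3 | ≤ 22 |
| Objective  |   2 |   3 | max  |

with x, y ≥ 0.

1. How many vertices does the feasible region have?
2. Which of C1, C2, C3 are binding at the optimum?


1. 5
2. C1, C2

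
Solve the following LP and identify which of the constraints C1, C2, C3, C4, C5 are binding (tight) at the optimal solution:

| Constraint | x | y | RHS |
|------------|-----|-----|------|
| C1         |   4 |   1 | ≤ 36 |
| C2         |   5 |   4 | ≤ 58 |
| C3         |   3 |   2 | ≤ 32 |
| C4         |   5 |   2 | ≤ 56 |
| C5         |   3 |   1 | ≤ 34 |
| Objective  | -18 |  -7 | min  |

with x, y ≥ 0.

At x = 8, y = 4, compute slack b - a·x for each constraint:
  C1: 36 − 36 = 0  (binding)
  C2: 58 − 56 = 2  (slack)
  C3: 32 − 32 = 0  (binding)
  C4: 56 − 48 = 8  (slack)
  C5: 34 − 28 = 6  (slack)

Optimal: x = 8, y = 4
Binding: C1, C3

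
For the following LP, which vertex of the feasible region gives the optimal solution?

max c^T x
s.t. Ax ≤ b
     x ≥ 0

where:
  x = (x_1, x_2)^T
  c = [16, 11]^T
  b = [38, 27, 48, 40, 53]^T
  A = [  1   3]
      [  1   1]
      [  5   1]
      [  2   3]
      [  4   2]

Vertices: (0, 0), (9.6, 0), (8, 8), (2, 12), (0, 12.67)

Evaluate the objective at each vertex of the feasible region:
  z(0, 0) = 0
  z(9.6, 0) = 153.6
  z(8, 8) = 216  ←
  z(2, 12) = 164
  z(0, 12.67) = 139.3
The maximum is at x_1 = 8, x_2 = 8.

(8, 8)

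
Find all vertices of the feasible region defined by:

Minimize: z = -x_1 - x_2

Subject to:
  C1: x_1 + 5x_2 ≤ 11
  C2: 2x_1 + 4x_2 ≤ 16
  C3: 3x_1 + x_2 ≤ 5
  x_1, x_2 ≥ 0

(0, 0), (1.667, 0), (1, 2), (0, 2.2)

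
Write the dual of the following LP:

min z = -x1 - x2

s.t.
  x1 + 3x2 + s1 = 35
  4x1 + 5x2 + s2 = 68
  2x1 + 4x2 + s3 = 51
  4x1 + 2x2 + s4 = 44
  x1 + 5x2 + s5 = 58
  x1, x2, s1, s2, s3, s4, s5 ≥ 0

Primal min cᵀx s.t. Ax ≤ b, x ≥ 0  →  Dual max −bᵀy s.t. Aᵀy ≥ −c, y ≥ 0.

Maximize: z = -35y1 - 68y2 - 51y3 - 44y4 - 58y5

Subject to:
  y1 + 4y2 + 2y3 + 4y4 + y5 ≥ 1
  3y1 + 5y2 + 4y3 + 2y4 + 5y5 ≥ 1
  y1, y2, y3, y4, y5 ≥ 0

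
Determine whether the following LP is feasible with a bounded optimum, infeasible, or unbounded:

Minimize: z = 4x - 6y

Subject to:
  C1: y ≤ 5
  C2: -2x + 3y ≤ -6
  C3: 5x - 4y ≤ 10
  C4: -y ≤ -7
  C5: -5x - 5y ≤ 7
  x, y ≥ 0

Infeasible (no feasible solution exists)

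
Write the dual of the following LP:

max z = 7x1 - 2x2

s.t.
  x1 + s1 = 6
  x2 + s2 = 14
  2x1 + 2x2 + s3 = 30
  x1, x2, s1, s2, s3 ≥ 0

Primal max cᵀx s.t. Ax ≤ b, x ≥ 0  →  Dual min bᵀy s.t. Aᵀy ≥ c, y ≥ 0.

Minimize: z = 6y1 + 14y2 + 30y3

Subject to:
  y1 + 2y3 ≥ 7
  y2 + 2y3 ≥ -2
  y1, y2, y3 ≥ 0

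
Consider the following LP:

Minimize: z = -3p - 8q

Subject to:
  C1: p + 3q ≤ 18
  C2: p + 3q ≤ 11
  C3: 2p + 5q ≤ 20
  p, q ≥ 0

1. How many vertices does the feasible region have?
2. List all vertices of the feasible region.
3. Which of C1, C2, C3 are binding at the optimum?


1. 4
2. (0, 0), (10, 0), (5, 2), (0, 3.667)
3. C2, C3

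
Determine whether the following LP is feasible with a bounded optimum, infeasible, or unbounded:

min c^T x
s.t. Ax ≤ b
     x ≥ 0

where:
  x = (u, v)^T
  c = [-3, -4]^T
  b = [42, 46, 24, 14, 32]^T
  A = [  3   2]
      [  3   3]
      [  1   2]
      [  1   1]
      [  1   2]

Feasible with a bounded optimal solution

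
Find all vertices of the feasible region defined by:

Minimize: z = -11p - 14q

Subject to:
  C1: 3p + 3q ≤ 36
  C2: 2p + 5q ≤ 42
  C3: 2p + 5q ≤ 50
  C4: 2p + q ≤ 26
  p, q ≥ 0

(0, 0), (12, 0), (6, 6), (0, 8.4)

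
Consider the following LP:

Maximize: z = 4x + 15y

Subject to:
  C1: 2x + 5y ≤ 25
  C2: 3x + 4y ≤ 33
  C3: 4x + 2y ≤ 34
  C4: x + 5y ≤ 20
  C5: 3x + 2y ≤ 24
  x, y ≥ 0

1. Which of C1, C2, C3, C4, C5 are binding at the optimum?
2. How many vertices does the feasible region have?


1. C1, C4
2. 5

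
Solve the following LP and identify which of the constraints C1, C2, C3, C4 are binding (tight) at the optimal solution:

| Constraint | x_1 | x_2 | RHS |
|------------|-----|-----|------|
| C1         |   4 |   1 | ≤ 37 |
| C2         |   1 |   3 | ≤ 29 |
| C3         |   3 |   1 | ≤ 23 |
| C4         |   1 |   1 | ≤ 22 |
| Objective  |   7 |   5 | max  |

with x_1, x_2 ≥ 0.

At x_1 = 5, x_2 = 8, compute slack b - a·x for each constraint:
  C1: 37 − 28 = 9  (slack)
  C2: 29 − 29 = 0  (binding)
  C3: 23 − 23 = 0  (binding)
  C4: 22 − 13 = 9  (slack)

Optimal: x_1 = 5, x_2 = 8
Binding: C2, C3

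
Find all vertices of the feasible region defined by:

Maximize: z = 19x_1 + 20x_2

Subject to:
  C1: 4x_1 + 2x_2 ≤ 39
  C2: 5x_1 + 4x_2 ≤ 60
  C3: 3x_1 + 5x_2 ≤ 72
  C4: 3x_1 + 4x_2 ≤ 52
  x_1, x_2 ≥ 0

(0, 0), (9.75, 0), (6, 7.5), (4, 10), (0, 13)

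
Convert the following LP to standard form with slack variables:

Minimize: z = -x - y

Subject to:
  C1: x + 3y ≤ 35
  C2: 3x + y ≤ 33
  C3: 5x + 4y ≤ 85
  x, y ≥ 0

min z = -x - y

s.t.
  x + 3y + s1 = 35
  3x + y + s2 = 33
  5x + 4y + s3 = 85
  x, y, s1, s2, s3 ≥ 0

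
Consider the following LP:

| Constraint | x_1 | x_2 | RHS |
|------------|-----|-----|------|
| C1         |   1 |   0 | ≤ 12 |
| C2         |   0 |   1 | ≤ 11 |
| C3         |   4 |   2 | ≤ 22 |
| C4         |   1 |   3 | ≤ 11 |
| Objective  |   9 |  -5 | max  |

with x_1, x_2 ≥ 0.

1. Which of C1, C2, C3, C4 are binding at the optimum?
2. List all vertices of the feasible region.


1. C3
2. (0, 0), (5.5, 0), (4.4, 2.2), (0, 3.667)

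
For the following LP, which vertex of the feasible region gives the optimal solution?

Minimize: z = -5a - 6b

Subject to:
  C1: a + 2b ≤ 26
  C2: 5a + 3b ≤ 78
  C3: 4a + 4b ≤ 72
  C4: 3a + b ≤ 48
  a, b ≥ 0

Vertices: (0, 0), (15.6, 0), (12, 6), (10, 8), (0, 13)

Evaluate the objective at each vertex of the feasible region:
  z(0, 0) = 0
  z(15.6, 0) = -78
  z(12, 6) = -96
  z(10, 8) = -98  ←
  z(0, 13) = -78
The minimum is at a = 10, b = 8.

(10, 8)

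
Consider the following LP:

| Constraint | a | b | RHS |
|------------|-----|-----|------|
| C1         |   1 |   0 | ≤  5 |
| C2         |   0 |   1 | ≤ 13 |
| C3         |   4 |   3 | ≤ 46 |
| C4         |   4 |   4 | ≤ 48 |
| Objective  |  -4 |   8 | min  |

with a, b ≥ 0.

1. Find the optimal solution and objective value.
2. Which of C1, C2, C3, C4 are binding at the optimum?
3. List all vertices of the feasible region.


1. a = 5, b = 0, z = -20
2. C1
3. (0, 0), (5, 0), (5, 7), (0, 12)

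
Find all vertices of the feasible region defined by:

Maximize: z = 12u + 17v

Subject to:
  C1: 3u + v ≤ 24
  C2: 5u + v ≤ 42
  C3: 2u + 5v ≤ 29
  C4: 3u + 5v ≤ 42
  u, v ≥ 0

(0, 0), (8, 0), (7, 3), (0, 5.8)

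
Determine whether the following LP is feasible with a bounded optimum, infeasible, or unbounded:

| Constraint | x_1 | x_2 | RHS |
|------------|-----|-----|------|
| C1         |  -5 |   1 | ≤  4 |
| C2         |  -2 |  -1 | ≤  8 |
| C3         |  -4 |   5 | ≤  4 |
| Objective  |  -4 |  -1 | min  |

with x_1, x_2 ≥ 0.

Unbounded (objective can decrease without bound)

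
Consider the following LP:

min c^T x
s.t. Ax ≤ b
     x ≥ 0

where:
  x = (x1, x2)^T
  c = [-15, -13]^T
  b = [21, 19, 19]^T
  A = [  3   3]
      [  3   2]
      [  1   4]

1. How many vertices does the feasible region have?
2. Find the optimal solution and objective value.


1. 5
2. x1 = 5, x2 = 2, z = -101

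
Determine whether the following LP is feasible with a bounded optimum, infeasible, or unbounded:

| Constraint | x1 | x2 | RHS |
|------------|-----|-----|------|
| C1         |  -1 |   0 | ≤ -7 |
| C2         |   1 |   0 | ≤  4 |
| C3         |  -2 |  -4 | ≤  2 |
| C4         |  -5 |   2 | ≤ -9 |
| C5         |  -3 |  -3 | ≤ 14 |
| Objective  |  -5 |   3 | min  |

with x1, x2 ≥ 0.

Infeasible (no feasible solution exists)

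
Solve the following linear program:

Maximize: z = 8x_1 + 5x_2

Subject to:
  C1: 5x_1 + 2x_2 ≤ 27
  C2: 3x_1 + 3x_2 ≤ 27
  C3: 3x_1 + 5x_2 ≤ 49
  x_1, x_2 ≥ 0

Evaluate the objective at each vertex of the feasible region:
  z(0, 0) = 0
  z(5.4, 0) = 43.2
  z(3, 6) = 54  ←
  z(0, 9) = 45
The maximum is at x_1 = 3, x_2 = 6.

x_1 = 3, x_2 = 6, z = 54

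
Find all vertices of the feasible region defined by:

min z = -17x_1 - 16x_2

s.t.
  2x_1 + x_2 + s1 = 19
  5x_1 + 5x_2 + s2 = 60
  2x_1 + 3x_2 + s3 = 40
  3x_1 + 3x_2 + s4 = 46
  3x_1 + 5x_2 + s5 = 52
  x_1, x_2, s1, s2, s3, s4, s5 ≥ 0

(0, 0), (9.5, 0), (7, 5), (4, 8), (0, 10.4)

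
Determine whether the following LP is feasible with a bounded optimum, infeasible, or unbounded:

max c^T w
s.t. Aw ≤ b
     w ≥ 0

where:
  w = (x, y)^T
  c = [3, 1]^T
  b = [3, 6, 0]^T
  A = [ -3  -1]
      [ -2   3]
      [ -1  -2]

Unbounded (objective can increase without bound)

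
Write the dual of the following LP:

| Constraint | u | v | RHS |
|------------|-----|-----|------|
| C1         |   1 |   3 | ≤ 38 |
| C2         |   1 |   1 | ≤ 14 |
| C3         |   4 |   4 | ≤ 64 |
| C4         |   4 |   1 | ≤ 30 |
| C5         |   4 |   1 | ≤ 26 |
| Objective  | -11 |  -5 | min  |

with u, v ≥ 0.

Primal min cᵀx s.t. Ax ≤ b, x ≥ 0  →  Dual max −bᵀy s.t. Aᵀy ≥ −c, y ≥ 0.

Maximize: z = -38y1 - 14y2 - 64y3 - 30y4 - 26y5

Subject to:
  y1 + y2 + 4y3 + 4y4 + 4y5 ≥ 11
  3y1 + y2 + 4y3 + y4 + y5 ≥ 5
  y1, y2, y3, y4, y5 ≥ 0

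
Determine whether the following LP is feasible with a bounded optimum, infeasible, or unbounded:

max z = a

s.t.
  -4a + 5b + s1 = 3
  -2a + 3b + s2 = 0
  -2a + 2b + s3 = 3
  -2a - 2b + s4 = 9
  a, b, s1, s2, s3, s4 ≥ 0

Unbounded (objective can increase without bound)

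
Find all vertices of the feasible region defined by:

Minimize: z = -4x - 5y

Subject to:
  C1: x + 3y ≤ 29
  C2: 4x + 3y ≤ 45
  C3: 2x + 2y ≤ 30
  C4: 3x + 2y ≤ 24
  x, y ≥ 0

(0, 0), (8, 0), (2, 9), (0, 9.667)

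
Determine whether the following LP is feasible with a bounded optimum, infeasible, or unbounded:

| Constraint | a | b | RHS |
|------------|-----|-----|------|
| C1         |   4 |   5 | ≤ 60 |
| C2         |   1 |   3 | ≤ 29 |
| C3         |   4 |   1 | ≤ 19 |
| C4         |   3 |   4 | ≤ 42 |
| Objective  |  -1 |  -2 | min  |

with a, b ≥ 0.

Feasible with a bounded optimal solution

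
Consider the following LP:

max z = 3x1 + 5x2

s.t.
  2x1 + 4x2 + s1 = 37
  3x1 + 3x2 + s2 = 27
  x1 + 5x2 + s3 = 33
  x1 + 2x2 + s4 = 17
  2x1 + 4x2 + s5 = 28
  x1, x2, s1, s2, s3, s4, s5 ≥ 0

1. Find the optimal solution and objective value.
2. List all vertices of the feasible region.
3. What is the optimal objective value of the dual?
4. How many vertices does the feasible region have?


1. x1 = 4, x2 = 5, z = 37
2. (0, 0), (9, 0), (4, 5), (1.333, 6.333), (0, 6.6)
3. 37
4. 5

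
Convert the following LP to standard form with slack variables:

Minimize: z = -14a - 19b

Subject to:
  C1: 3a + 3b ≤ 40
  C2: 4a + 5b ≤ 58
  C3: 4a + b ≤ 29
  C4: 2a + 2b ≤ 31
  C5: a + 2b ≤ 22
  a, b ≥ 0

min z = -14a - 19b

s.t.
  3a + 3b + s1 = 40
  4a + 5b + s2 = 58
  4a + b + s3 = 29
  2a + 2b + s4 = 31
  a + 2b + s5 = 22
  a, b, s1, s2, s3, s4, s5 ≥ 0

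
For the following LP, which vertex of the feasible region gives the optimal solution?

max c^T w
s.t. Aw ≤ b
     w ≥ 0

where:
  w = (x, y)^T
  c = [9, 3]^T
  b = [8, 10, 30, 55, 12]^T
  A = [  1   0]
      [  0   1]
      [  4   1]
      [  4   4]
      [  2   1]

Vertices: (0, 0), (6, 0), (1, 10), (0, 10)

Evaluate the objective at each vertex of the feasible region:
  z(0, 0) = 0
  z(6, 0) = 54  ←
  z(1, 10) = 39
  z(0, 10) = 30
The maximum is at x = 6, y = 0.

(6, 0)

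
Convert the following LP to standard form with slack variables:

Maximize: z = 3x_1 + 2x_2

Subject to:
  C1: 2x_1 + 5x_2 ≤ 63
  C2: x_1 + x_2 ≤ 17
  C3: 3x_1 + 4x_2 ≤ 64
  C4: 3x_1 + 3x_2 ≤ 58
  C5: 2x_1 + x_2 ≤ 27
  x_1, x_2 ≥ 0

max z = 3x_1 + 2x_2

s.t.
  2x_1 + 5x_2 + s1 = 63
  x_1 + x_2 + s2 = 17
  3x_1 + 4x_2 + s3 = 64
  3x_1 + 3x_2 + s4 = 58
  2x_1 + x_2 + s5 = 27
  x_1, x_2, s1, s2, s3, s4, s5 ≥ 0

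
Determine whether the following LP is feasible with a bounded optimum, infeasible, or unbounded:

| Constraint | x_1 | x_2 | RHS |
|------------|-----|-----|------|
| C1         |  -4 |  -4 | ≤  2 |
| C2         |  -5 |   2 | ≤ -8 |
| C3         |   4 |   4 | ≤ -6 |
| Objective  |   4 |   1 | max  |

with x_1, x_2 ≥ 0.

Infeasible (no feasible solution exists)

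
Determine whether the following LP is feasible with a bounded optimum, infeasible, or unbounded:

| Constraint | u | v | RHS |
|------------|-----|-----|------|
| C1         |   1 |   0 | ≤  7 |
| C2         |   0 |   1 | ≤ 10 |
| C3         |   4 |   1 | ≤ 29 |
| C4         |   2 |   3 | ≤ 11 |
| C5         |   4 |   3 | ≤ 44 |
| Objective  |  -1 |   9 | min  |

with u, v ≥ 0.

Feasible with a bounded optimal solution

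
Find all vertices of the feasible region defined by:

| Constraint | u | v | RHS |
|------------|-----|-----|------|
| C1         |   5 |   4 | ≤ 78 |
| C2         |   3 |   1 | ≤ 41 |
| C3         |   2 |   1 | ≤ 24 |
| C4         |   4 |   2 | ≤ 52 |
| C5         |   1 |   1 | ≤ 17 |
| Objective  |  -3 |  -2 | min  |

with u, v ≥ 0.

(0, 0), (12, 0), (7, 10), (0, 17)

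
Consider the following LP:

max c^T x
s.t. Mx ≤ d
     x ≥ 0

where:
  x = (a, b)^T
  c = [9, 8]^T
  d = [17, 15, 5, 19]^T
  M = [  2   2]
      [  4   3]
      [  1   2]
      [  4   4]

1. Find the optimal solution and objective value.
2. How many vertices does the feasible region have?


1. a = 3, b = 1, z = 35
2. 4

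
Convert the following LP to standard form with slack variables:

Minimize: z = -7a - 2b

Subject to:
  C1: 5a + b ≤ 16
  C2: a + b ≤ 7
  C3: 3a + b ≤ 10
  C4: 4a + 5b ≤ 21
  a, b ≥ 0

min z = -7a - 2b

s.t.
  5a + b + s1 = 16
  a + b + s2 = 7
  3a + b + s3 = 10
  4a + 5b + s4 = 21
  a, b, s1, s2, s3, s4 ≥ 0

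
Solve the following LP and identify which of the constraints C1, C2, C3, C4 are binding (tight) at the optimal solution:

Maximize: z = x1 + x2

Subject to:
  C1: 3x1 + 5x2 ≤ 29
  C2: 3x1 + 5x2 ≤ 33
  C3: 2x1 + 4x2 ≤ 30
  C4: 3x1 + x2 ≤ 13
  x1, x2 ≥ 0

At x1 = 3, x2 = 4, compute slack b - a·x for each constraint:
  C1: 29 − 29 = 0  (binding)
  C2: 33 − 29 = 4  (slack)
  C3: 30 − 22 = 8  (slack)
  C4: 13 − 13 = 0  (binding)

Optimal: x1 = 3, x2 = 4
Binding: C1, C4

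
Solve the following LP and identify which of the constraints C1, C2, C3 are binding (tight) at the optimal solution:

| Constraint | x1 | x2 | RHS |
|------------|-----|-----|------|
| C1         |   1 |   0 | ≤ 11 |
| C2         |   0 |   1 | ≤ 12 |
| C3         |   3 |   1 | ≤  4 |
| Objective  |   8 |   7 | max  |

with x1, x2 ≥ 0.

At x1 = 0, x2 = 4, compute slack b - a·x for each constraint:
  C1: 11 − 0 = 11  (slack)
  C2: 12 − 4 = 8  (slack)
  C3: 4 − 4 = 0  (binding)

Optimal: x1 = 0, x2 = 4
Binding: C3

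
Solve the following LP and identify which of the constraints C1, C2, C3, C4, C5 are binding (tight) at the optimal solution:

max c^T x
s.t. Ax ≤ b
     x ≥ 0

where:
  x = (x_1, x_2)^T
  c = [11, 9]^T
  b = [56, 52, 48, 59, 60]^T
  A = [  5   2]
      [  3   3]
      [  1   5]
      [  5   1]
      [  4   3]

At x_1 = 8, x_2 = 8, compute slack b - a·x for each constraint:
  C1: 56 − 56 = 0  (binding)
  C2: 52 − 48 = 4  (slack)
  C3: 48 − 48 = 0  (binding)
  C4: 59 − 48 = 11  (slack)
  C5: 60 − 56 = 4  (slack)

Optimal: x_1 = 8, x_2 = 8
Binding: C1, C3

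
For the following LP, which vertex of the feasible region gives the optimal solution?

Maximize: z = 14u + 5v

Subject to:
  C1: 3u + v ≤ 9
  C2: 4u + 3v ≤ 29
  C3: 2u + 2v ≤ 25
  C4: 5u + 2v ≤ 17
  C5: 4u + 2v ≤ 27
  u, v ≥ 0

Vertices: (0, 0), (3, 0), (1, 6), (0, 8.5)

Evaluate the objective at each vertex of the feasible region:
  z(0, 0) = 0
  z(3, 0) = 42
  z(1, 6) = 44  ←
  z(0, 8.5) = 42.5
The maximum is at u = 1, v = 6.

(1, 6)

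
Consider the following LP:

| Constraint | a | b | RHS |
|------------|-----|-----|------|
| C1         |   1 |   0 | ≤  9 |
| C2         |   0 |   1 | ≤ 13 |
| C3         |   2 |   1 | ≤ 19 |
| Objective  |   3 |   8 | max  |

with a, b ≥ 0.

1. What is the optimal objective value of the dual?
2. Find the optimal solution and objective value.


1. 113
2. a = 3, b = 13, z = 113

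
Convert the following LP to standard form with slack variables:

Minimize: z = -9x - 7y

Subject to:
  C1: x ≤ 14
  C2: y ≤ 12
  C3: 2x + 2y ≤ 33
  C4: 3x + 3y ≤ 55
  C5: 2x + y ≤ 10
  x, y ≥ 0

min z = -9x - 7y

s.t.
  x + s1 = 14
  y + s2 = 12
  2x + 2y + s3 = 33
  3x + 3y + s4 = 55
  2x + y + s5 = 10
  x, y, s1, s2, s3, s4, s5 ≥ 0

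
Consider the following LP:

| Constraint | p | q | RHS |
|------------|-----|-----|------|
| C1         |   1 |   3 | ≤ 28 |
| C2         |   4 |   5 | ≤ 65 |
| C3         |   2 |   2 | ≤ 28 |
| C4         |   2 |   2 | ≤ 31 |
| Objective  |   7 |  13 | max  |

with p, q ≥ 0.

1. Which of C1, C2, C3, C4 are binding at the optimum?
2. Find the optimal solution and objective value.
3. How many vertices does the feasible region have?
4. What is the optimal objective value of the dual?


1. C1, C3
2. p = 7, q = 7, z = 140
3. 4
4. 140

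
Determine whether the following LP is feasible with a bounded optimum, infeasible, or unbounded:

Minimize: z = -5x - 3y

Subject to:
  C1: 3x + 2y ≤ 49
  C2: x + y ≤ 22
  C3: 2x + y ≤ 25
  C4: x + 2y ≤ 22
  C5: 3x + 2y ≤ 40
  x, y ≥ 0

Feasible with a bounded optimal solution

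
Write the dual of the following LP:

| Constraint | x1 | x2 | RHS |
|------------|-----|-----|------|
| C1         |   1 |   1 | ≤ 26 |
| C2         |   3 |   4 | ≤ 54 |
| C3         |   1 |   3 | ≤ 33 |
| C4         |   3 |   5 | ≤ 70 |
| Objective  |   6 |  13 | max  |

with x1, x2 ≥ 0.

Primal max cᵀx s.t. Ax ≤ b, x ≥ 0  →  Dual min bᵀy s.t. Aᵀy ≥ c, y ≥ 0.

Minimize: z = 26y1 + 54y2 + 33y3 + 70y4

Subject to:
  y1 + 3y2 + y3 + 3y4 ≥ 6
  y1 + 4y2 + 3y3 + 5y4 ≥ 13
  y1, y2, y3, y4 ≥ 0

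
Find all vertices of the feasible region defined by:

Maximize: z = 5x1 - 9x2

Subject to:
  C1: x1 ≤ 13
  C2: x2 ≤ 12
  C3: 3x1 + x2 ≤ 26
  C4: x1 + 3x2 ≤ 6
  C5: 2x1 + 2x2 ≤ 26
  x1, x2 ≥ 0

(0, 0), (6, 0), (0, 2)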